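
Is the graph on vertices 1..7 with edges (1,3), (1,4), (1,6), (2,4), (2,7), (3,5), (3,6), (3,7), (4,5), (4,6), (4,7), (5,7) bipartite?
No (odd cycle of length 3: 4 -> 1 -> 6 -> 4)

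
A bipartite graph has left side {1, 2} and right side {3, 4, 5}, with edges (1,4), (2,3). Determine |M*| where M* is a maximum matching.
2 (matching: (1,4), (2,3); upper bound min(|L|,|R|) = min(2,3) = 2)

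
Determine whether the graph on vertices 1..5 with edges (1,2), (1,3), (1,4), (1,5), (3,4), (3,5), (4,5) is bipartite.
No (odd cycle of length 3: 3 -> 1 -> 4 -> 3)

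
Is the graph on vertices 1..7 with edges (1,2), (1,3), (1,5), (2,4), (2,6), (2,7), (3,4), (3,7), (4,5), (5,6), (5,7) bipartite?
Yes. Partition: {1, 4, 6, 7}, {2, 3, 5}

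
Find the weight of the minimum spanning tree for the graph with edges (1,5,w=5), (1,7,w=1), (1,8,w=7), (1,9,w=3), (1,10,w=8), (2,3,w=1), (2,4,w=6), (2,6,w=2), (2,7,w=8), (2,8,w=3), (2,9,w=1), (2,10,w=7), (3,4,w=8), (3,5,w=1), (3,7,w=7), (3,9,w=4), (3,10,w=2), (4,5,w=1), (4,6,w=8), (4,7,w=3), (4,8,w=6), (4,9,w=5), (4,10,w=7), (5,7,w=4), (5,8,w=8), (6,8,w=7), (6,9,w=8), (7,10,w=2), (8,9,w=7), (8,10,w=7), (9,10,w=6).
14 (MST edges: (1,7,w=1), (2,3,w=1), (2,6,w=2), (2,8,w=3), (2,9,w=1), (3,5,w=1), (3,10,w=2), (4,5,w=1), (7,10,w=2); sum of weights 1 + 1 + 2 + 3 + 1 + 1 + 2 + 1 + 2 = 14)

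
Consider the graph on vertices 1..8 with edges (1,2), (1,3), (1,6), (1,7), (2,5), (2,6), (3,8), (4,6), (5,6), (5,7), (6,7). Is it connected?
Yes (BFS from 1 visits [1, 2, 3, 6, 7, 5, 8, 4] — all 8 vertices reached)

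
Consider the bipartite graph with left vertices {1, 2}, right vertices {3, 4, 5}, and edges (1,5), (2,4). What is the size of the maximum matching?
2 (matching: (1,5), (2,4); upper bound min(|L|,|R|) = min(2,3) = 2)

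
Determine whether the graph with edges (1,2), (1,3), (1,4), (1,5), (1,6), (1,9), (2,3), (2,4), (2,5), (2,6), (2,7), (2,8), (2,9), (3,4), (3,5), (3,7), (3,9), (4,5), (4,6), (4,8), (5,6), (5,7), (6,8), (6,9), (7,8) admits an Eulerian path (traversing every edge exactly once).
Yes — and in fact it has an Eulerian circuit (the graph is connected and all 9 vertices have even degree)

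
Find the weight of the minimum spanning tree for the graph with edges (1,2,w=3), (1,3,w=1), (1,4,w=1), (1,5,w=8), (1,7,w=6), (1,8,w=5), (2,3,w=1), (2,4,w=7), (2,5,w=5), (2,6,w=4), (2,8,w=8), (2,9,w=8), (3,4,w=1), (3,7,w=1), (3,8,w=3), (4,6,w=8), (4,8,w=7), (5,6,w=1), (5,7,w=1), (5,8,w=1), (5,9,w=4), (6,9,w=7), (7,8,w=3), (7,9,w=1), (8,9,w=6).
8 (MST edges: (1,3,w=1), (1,4,w=1), (2,3,w=1), (3,7,w=1), (5,6,w=1), (5,7,w=1), (5,8,w=1), (7,9,w=1); sum of weights 1 + 1 + 1 + 1 + 1 + 1 + 1 + 1 = 8)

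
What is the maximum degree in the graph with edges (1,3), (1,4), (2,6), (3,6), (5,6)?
3 (attained at vertex 6)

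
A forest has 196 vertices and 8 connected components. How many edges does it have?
188 (Each of the 8 component trees on V_i vertices has V_i - 1 edges; summing gives V - C = 196 - 8 = 188)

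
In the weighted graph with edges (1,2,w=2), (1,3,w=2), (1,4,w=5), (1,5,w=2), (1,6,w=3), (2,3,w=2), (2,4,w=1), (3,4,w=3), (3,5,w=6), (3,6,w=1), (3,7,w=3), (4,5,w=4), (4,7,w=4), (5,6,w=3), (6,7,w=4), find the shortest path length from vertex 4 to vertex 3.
3 (path: 4 -> 3; weights 3 = 3)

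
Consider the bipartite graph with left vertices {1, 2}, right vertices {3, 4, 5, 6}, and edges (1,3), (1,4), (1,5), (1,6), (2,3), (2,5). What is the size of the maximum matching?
2 (matching: (1,6), (2,5); upper bound min(|L|,|R|) = min(2,4) = 2)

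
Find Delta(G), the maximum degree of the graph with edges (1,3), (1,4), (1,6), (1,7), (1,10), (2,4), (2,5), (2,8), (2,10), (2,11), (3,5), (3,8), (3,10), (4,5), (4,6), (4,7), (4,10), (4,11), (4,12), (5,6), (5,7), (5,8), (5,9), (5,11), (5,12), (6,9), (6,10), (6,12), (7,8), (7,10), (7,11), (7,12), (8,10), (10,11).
9 (attained at vertex 5)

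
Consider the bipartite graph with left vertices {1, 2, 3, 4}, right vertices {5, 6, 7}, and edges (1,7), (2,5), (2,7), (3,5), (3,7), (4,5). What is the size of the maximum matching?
2 (matching: (1,7), (2,5); upper bound min(|L|,|R|) = min(4,3) = 3)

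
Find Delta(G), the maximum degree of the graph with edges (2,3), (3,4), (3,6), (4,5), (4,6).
3 (attained at vertices 3, 4)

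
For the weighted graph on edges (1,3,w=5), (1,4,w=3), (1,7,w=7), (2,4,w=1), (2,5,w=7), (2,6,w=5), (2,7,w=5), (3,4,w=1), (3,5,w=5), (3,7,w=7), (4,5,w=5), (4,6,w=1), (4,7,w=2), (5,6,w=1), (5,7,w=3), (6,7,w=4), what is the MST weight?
9 (MST edges: (1,4,w=3), (2,4,w=1), (3,4,w=1), (4,6,w=1), (4,7,w=2), (5,6,w=1); sum of weights 3 + 1 + 1 + 1 + 2 + 1 = 9)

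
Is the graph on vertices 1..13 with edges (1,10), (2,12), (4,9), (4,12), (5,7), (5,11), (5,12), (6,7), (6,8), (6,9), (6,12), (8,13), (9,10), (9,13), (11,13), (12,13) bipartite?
Yes. Partition: {1, 3, 7, 8, 9, 11, 12}, {2, 4, 5, 6, 10, 13}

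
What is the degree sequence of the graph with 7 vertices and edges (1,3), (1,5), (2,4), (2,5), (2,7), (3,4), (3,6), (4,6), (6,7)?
[3, 3, 3, 3, 2, 2, 2] (degrees: deg(1)=2, deg(2)=3, deg(3)=3, deg(4)=3, deg(5)=2, deg(6)=3, deg(7)=2)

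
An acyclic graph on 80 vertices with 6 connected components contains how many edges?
74 (Each of the 6 component trees on V_i vertices has V_i - 1 edges; summing gives V - C = 80 - 6 = 74)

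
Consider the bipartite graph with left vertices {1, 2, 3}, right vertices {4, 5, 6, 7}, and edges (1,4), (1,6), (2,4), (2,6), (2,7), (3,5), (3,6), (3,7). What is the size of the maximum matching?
3 (matching: (1,6), (2,7), (3,5); upper bound min(|L|,|R|) = min(3,4) = 3)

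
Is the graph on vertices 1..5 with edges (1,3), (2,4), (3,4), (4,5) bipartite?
Yes. Partition: {1, 4}, {2, 3, 5}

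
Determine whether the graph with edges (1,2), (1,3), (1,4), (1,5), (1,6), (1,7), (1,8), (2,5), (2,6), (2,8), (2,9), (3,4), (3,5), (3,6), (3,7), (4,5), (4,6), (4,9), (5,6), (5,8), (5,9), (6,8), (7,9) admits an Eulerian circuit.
No (6 vertices have odd degree: {1, 2, 3, 4, 5, 7}; Eulerian circuit requires 0)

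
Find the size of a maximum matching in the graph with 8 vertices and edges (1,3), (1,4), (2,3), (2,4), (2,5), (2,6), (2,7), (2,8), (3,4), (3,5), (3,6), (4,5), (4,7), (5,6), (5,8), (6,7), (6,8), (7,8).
4 (matching: (1,4), (2,7), (3,5), (6,8); upper bound floor(n/2) = floor(8/2) = 4)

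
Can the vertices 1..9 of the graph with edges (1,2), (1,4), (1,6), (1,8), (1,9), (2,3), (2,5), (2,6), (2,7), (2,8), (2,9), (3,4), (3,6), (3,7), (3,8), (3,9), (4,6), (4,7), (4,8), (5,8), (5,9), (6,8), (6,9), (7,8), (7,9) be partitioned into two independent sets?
No (odd cycle of length 3: 6 -> 1 -> 4 -> 6)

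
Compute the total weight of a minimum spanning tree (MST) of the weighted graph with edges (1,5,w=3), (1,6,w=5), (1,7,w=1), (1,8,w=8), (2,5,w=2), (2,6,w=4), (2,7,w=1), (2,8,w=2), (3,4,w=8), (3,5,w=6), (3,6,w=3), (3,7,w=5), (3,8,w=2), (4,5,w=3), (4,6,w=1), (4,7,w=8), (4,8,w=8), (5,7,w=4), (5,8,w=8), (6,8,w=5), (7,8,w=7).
12 (MST edges: (1,7,w=1), (2,5,w=2), (2,7,w=1), (2,8,w=2), (3,6,w=3), (3,8,w=2), (4,6,w=1); sum of weights 1 + 2 + 1 + 2 + 3 + 2 + 1 = 12)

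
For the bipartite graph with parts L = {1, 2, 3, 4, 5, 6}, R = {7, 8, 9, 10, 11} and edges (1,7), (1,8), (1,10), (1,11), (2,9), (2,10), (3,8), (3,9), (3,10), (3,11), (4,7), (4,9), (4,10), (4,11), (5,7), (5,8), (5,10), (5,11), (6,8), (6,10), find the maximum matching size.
5 (matching: (1,11), (2,10), (3,9), (4,7), (5,8); upper bound min(|L|,|R|) = min(6,5) = 5)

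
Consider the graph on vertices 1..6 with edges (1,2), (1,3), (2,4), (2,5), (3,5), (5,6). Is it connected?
Yes (BFS from 1 visits [1, 2, 3, 4, 5, 6] — all 6 vertices reached)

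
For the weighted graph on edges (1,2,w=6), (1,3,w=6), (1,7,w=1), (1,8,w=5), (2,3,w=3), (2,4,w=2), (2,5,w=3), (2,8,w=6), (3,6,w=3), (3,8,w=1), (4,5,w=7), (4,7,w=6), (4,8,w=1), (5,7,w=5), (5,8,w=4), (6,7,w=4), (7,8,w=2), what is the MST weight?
13 (MST edges: (1,7,w=1), (2,4,w=2), (2,5,w=3), (3,6,w=3), (3,8,w=1), (4,8,w=1), (7,8,w=2); sum of weights 1 + 2 + 3 + 3 + 1 + 1 + 2 = 13)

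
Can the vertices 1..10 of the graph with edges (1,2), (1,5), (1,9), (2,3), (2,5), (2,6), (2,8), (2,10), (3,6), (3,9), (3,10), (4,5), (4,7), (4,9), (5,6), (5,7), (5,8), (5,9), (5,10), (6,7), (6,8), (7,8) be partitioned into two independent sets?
No (odd cycle of length 3: 9 -> 1 -> 5 -> 9)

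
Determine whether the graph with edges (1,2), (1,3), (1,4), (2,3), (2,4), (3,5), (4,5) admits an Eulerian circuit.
No (4 vertices have odd degree: {1, 2, 3, 4}; Eulerian circuit requires 0)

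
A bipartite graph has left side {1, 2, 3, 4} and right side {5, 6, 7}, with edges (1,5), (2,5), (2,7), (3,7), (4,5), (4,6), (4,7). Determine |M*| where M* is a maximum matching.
3 (matching: (1,5), (2,7), (4,6); upper bound min(|L|,|R|) = min(4,3) = 3)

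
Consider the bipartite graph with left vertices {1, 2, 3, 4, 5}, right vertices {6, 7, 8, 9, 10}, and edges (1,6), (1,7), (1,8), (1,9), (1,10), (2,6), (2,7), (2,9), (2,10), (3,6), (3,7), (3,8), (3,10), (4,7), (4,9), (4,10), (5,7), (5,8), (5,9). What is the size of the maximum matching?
5 (matching: (1,10), (2,9), (3,6), (4,7), (5,8); upper bound min(|L|,|R|) = min(5,5) = 5)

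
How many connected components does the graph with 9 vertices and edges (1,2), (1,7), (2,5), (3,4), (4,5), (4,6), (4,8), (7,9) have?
1 (components: {1, 2, 3, 4, 5, 6, 7, 8, 9})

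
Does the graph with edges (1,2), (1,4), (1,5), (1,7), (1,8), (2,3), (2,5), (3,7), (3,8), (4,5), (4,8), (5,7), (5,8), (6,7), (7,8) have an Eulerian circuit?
No (8 vertices have odd degree: {1, 2, 3, 4, 5, 6, 7, 8}; Eulerian circuit requires 0)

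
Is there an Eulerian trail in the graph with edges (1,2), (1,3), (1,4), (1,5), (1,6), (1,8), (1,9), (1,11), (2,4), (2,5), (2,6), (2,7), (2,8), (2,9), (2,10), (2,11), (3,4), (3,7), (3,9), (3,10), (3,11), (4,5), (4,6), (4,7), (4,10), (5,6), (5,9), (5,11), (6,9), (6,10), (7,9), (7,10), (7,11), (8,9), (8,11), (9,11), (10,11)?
Yes (the graph is connected and exactly 2 vertices have odd degree: {2, 4}; any Eulerian path must start and end at those)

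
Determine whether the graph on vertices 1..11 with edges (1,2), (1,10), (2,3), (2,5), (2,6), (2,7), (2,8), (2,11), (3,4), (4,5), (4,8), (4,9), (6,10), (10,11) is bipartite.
Yes. Partition: {1, 3, 5, 6, 7, 8, 9, 11}, {2, 4, 10}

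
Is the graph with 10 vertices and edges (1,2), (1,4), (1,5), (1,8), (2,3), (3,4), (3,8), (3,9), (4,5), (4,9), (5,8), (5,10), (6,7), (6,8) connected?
Yes (BFS from 1 visits [1, 2, 4, 5, 8, 3, 9, 10, 6, 7] — all 10 vertices reached)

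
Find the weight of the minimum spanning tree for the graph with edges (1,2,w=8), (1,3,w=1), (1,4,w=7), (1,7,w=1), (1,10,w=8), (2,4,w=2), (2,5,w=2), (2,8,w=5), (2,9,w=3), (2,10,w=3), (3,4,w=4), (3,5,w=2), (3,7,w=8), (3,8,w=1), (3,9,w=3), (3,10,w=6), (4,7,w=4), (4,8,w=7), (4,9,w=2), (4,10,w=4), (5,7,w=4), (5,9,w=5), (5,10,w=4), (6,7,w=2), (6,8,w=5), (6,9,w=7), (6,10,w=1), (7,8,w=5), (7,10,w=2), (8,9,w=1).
13 (MST edges: (1,3,w=1), (1,7,w=1), (2,4,w=2), (2,5,w=2), (3,5,w=2), (3,8,w=1), (6,7,w=2), (6,10,w=1), (8,9,w=1); sum of weights 1 + 1 + 2 + 2 + 2 + 1 + 2 + 1 + 1 = 13)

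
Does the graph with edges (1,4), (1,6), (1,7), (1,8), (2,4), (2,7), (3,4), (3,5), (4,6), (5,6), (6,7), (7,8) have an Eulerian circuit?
Yes (the graph is connected and all 8 vertices have even degree)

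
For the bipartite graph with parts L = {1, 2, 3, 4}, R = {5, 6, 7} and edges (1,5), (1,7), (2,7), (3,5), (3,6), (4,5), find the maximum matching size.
3 (matching: (1,7), (3,6), (4,5); upper bound min(|L|,|R|) = min(4,3) = 3)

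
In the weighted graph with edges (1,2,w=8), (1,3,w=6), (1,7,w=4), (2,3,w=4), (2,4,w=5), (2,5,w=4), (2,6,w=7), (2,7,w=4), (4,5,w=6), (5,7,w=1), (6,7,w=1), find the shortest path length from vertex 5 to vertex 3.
8 (path: 5 -> 2 -> 3; weights 4 + 4 = 8)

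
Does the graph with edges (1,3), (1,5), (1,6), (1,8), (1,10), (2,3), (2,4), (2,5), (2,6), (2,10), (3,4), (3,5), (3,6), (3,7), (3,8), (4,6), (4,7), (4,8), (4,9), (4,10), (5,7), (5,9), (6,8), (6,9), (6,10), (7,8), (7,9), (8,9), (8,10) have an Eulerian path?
No (10 vertices have odd degree: {1, 2, 3, 4, 5, 6, 7, 8, 9, 10}; Eulerian path requires 0 or 2)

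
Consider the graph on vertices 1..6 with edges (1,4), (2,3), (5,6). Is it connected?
No, it has 3 components: {1, 4}, {2, 3}, {5, 6}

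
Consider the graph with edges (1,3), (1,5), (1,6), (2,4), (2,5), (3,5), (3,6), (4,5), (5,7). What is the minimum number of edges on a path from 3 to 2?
2 (path: 3 -> 5 -> 2, 2 edges)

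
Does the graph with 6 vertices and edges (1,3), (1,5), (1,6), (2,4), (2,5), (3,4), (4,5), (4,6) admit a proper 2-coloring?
No (odd cycle of length 3: 2 -> 5 -> 4 -> 2)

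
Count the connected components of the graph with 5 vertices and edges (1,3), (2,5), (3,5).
2 (components: {1, 2, 3, 5}, {4})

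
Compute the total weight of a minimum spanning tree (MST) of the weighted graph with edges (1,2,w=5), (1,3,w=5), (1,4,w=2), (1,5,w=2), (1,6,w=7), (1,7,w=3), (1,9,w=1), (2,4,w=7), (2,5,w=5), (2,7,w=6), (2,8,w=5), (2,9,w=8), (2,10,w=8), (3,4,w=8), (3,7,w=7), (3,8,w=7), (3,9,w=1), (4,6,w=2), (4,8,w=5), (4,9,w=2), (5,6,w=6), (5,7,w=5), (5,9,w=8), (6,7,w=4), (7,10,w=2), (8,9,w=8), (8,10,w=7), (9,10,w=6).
23 (MST edges: (1,2,w=5), (1,4,w=2), (1,5,w=2), (1,7,w=3), (1,9,w=1), (2,8,w=5), (3,9,w=1), (4,6,w=2), (7,10,w=2); sum of weights 5 + 2 + 2 + 3 + 1 + 5 + 1 + 2 + 2 = 23)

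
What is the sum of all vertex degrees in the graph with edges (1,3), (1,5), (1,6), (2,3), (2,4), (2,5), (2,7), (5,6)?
16 (handshake: sum of degrees = 2|E| = 2 x 8 = 16)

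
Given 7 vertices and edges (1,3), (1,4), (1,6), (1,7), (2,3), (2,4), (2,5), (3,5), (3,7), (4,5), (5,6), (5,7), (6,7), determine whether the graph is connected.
Yes (BFS from 1 visits [1, 3, 4, 6, 7, 2, 5] — all 7 vertices reached)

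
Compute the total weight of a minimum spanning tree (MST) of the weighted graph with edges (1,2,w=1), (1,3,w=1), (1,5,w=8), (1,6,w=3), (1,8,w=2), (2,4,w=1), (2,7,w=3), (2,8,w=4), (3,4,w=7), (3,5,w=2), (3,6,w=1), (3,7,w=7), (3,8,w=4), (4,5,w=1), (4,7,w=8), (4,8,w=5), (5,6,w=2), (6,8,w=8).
10 (MST edges: (1,2,w=1), (1,3,w=1), (1,8,w=2), (2,4,w=1), (2,7,w=3), (3,6,w=1), (4,5,w=1); sum of weights 1 + 1 + 2 + 1 + 3 + 1 + 1 = 10)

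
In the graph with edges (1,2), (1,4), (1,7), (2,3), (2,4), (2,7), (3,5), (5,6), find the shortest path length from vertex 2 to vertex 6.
3 (path: 2 -> 3 -> 5 -> 6, 3 edges)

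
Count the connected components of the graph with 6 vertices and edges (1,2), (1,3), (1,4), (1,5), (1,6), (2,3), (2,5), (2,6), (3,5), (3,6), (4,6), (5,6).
1 (components: {1, 2, 3, 4, 5, 6})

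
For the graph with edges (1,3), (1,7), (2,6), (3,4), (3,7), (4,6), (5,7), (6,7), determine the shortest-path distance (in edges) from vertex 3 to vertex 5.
2 (path: 3 -> 7 -> 5, 2 edges)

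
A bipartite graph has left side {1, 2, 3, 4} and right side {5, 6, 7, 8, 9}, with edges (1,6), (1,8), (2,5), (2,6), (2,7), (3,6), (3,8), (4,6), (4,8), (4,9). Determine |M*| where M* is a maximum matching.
4 (matching: (1,8), (2,7), (3,6), (4,9); upper bound min(|L|,|R|) = min(4,5) = 4)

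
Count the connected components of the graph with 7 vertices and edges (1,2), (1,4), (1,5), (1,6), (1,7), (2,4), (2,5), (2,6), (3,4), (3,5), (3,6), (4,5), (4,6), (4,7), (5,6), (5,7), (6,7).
1 (components: {1, 2, 3, 4, 5, 6, 7})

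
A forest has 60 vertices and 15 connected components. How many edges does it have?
45 (Each of the 15 component trees on V_i vertices has V_i - 1 edges; summing gives V - C = 60 - 15 = 45)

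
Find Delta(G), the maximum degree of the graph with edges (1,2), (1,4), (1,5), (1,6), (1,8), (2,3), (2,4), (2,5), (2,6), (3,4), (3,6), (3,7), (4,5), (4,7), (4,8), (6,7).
6 (attained at vertex 4)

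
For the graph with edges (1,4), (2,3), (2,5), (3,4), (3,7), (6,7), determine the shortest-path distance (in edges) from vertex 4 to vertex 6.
3 (path: 4 -> 3 -> 7 -> 6, 3 edges)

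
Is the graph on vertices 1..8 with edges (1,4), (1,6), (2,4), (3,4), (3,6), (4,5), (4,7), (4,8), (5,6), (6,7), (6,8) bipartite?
Yes. Partition: {1, 2, 3, 5, 7, 8}, {4, 6}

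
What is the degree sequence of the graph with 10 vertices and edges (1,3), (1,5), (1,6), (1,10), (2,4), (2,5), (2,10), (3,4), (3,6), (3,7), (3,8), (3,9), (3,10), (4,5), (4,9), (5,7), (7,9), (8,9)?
[7, 4, 4, 4, 4, 3, 3, 3, 2, 2] (degrees: deg(1)=4, deg(2)=3, deg(3)=7, deg(4)=4, deg(5)=4, deg(6)=2, deg(7)=3, deg(8)=2, deg(9)=4, deg(10)=3)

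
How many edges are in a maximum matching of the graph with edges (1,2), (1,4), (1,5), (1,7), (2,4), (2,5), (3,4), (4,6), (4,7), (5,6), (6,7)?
3 (matching: (1,7), (3,4), (5,6); upper bound floor(n/2) = floor(7/2) = 3)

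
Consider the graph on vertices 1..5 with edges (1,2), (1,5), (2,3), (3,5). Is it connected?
No, it has 2 components: {1, 2, 3, 5}, {4}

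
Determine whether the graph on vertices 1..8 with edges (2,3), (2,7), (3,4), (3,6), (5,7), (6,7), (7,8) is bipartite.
Yes. Partition: {1, 2, 4, 5, 6, 8}, {3, 7}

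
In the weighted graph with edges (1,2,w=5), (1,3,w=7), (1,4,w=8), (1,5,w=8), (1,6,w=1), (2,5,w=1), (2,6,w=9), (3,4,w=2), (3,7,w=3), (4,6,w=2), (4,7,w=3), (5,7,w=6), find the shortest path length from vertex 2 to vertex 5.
1 (path: 2 -> 5; weights 1 = 1)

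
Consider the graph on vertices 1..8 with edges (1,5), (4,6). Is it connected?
No, it has 6 components: {1, 5}, {2}, {3}, {4, 6}, {7}, {8}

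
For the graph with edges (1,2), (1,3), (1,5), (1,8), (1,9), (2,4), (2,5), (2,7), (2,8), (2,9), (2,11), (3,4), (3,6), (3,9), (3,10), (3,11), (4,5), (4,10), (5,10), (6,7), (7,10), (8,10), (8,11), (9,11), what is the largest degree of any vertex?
7 (attained at vertex 2)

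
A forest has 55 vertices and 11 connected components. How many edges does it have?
44 (Each of the 11 component trees on V_i vertices has V_i - 1 edges; summing gives V - C = 55 - 11 = 44)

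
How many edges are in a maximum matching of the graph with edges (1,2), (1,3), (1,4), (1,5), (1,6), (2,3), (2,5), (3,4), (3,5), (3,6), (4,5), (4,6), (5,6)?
3 (matching: (1,4), (2,5), (3,6); upper bound floor(n/2) = floor(6/2) = 3)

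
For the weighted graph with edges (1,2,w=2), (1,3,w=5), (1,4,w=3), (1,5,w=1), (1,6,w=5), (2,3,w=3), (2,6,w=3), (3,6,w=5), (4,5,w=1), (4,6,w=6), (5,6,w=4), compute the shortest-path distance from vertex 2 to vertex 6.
3 (path: 2 -> 6; weights 3 = 3)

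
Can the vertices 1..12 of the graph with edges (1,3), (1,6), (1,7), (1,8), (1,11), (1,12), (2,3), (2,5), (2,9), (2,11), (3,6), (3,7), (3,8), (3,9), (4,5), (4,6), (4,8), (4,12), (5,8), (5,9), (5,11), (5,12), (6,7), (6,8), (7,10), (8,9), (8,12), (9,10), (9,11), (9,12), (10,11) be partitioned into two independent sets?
No (odd cycle of length 3: 8 -> 1 -> 3 -> 8)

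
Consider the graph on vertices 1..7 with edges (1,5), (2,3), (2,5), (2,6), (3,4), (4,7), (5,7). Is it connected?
Yes (BFS from 1 visits [1, 5, 2, 7, 3, 6, 4] — all 7 vertices reached)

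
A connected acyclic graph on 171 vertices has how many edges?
170 (A tree on V vertices has V - 1 edges, so 171 - 1 = 170)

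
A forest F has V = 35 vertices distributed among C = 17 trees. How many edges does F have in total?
18 (Each of the 17 component trees on V_i vertices has V_i - 1 edges; summing gives V - C = 35 - 17 = 18)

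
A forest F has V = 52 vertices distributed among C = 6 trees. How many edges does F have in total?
46 (Each of the 6 component trees on V_i vertices has V_i - 1 edges; summing gives V - C = 52 - 6 = 46)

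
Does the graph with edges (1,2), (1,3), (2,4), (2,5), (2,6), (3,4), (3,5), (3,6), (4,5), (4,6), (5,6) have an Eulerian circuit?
Yes (the graph is connected and all 6 vertices have even degree)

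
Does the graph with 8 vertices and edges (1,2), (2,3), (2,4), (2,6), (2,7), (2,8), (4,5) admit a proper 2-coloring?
Yes. Partition: {1, 3, 4, 6, 7, 8}, {2, 5}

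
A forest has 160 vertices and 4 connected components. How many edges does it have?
156 (Each of the 4 component trees on V_i vertices has V_i - 1 edges; summing gives V - C = 160 - 4 = 156)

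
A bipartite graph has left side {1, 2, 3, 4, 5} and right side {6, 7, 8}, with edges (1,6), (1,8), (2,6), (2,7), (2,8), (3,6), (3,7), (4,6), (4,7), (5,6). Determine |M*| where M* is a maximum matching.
3 (matching: (1,8), (2,7), (3,6); upper bound min(|L|,|R|) = min(5,3) = 3)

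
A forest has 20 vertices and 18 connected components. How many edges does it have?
2 (Each of the 18 component trees on V_i vertices has V_i - 1 edges; summing gives V - C = 20 - 18 = 2)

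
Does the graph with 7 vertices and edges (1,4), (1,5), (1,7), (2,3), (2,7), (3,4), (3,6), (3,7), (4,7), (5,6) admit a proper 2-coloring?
No (odd cycle of length 3: 7 -> 1 -> 4 -> 7)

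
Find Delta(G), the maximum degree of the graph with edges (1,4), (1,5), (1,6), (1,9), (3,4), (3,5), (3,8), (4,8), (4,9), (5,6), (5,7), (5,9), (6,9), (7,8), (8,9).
5 (attained at vertices 5, 9)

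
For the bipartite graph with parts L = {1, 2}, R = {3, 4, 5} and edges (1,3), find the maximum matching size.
1 (matching: (1,3); upper bound min(|L|,|R|) = min(2,3) = 2)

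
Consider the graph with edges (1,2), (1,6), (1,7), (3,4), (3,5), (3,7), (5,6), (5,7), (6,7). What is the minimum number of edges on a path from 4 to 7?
2 (path: 4 -> 3 -> 7, 2 edges)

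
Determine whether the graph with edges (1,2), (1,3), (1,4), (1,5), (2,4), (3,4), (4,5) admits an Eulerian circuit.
Yes (the graph is connected and all 5 vertices have even degree)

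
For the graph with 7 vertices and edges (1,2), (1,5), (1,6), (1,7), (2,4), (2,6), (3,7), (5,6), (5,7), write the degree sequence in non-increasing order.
[4, 3, 3, 3, 3, 1, 1] (degrees: deg(1)=4, deg(2)=3, deg(3)=1, deg(4)=1, deg(5)=3, deg(6)=3, deg(7)=3)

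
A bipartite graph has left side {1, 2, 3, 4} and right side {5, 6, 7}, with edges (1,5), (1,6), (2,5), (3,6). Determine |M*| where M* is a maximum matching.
2 (matching: (1,6), (2,5); upper bound min(|L|,|R|) = min(4,3) = 3)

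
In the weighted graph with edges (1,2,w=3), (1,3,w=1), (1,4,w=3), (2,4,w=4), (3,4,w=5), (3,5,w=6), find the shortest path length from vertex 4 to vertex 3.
4 (path: 4 -> 1 -> 3; weights 3 + 1 = 4)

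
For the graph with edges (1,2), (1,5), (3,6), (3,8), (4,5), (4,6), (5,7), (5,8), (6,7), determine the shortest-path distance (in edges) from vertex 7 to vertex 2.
3 (path: 7 -> 5 -> 1 -> 2, 3 edges)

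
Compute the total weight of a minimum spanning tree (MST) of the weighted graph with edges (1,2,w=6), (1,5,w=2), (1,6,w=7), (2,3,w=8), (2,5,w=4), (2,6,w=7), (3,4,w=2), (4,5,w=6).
21 (MST edges: (1,5,w=2), (1,6,w=7), (2,5,w=4), (3,4,w=2), (4,5,w=6); sum of weights 2 + 7 + 4 + 2 + 6 = 21)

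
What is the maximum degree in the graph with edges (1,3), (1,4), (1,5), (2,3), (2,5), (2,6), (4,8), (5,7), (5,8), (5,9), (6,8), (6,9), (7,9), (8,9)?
5 (attained at vertex 5)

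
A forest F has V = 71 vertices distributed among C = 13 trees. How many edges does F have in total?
58 (Each of the 13 component trees on V_i vertices has V_i - 1 edges; summing gives V - C = 71 - 13 = 58)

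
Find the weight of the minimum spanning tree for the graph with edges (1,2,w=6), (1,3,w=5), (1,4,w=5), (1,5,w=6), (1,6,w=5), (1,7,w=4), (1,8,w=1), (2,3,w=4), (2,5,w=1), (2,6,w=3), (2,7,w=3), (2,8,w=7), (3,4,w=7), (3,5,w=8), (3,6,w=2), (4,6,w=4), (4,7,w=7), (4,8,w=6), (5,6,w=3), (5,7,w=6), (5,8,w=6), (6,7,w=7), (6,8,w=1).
15 (MST edges: (1,8,w=1), (2,5,w=1), (2,6,w=3), (2,7,w=3), (3,6,w=2), (4,6,w=4), (6,8,w=1); sum of weights 1 + 1 + 3 + 3 + 2 + 4 + 1 = 15)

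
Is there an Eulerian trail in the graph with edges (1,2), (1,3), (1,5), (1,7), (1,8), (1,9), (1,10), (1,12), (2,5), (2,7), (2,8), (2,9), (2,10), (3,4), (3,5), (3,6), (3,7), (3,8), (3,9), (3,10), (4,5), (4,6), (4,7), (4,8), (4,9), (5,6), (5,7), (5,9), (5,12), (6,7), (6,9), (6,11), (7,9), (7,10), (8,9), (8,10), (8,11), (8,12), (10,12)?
Yes — and in fact it has an Eulerian circuit (the graph is connected and all 12 vertices have even degree)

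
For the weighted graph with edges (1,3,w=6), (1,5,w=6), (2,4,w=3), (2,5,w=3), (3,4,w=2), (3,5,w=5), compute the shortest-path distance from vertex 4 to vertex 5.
6 (path: 4 -> 2 -> 5; weights 3 + 3 = 6)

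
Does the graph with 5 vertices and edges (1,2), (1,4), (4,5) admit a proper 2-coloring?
Yes. Partition: {1, 3, 5}, {2, 4}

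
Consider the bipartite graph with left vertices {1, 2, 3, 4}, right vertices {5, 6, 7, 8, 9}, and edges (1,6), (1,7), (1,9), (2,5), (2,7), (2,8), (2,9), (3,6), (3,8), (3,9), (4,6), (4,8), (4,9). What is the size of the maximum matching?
4 (matching: (1,9), (2,7), (3,8), (4,6); upper bound min(|L|,|R|) = min(4,5) = 4)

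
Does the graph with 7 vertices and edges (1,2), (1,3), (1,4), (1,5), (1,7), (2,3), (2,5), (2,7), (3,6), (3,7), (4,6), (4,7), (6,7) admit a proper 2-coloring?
No (odd cycle of length 3: 2 -> 1 -> 3 -> 2)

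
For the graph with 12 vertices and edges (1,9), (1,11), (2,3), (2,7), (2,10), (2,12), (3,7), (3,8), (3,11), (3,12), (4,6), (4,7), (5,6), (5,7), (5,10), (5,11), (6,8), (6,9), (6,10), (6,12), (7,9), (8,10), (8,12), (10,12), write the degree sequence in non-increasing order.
[6, 5, 5, 5, 5, 4, 4, 4, 3, 3, 2, 2] (degrees: deg(1)=2, deg(2)=4, deg(3)=5, deg(4)=2, deg(5)=4, deg(6)=6, deg(7)=5, deg(8)=4, deg(9)=3, deg(10)=5, deg(11)=3, deg(12)=5)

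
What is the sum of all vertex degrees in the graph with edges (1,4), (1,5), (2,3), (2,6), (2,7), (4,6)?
12 (handshake: sum of degrees = 2|E| = 2 x 6 = 12)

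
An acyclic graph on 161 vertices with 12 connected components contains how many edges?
149 (Each of the 12 component trees on V_i vertices has V_i - 1 edges; summing gives V - C = 161 - 12 = 149)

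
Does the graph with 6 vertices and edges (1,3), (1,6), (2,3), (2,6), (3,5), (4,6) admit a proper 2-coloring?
Yes. Partition: {1, 2, 4, 5}, {3, 6}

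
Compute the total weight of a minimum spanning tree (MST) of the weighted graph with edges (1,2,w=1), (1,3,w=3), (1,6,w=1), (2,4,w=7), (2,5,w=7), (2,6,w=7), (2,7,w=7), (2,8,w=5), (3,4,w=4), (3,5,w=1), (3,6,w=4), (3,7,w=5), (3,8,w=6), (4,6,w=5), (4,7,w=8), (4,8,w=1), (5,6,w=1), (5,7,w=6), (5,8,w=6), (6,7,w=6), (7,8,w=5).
14 (MST edges: (1,2,w=1), (1,6,w=1), (3,4,w=4), (3,5,w=1), (3,7,w=5), (4,8,w=1), (5,6,w=1); sum of weights 1 + 1 + 4 + 1 + 5 + 1 + 1 = 14)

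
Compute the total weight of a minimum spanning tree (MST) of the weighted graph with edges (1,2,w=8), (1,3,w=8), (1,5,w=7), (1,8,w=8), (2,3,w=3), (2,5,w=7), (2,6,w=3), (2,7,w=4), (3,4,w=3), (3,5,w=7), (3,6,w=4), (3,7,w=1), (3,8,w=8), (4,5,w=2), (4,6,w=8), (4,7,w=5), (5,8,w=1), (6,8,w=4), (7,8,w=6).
20 (MST edges: (1,5,w=7), (2,3,w=3), (2,6,w=3), (3,4,w=3), (3,7,w=1), (4,5,w=2), (5,8,w=1); sum of weights 7 + 3 + 3 + 3 + 1 + 2 + 1 = 20)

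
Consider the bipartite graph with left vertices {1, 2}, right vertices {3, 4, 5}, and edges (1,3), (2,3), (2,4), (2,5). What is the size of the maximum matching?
2 (matching: (1,3), (2,5); upper bound min(|L|,|R|) = min(2,3) = 2)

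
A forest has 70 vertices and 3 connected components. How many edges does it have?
67 (Each of the 3 component trees on V_i vertices has V_i - 1 edges; summing gives V - C = 70 - 3 = 67)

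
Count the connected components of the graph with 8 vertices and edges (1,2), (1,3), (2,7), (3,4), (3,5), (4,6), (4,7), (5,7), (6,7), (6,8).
1 (components: {1, 2, 3, 4, 5, 6, 7, 8})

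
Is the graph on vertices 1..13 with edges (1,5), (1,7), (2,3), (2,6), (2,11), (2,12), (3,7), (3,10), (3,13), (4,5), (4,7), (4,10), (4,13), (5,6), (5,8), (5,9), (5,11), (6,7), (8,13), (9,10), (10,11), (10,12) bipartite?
Yes. Partition: {1, 3, 4, 6, 8, 9, 11, 12}, {2, 5, 7, 10, 13}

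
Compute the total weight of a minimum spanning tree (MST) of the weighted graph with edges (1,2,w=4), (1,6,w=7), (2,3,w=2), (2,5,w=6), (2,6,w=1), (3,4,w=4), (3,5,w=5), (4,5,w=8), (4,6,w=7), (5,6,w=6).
16 (MST edges: (1,2,w=4), (2,3,w=2), (2,6,w=1), (3,4,w=4), (3,5,w=5); sum of weights 4 + 2 + 1 + 4 + 5 = 16)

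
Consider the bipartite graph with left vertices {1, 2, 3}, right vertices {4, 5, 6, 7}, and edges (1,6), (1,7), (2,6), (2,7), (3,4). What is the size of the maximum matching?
3 (matching: (1,7), (2,6), (3,4); upper bound min(|L|,|R|) = min(3,4) = 3)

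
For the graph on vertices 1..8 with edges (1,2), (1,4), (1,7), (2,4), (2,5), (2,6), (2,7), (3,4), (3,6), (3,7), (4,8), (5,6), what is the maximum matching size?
4 (matching: (1,2), (3,7), (4,8), (5,6); upper bound floor(n/2) = floor(8/2) = 4)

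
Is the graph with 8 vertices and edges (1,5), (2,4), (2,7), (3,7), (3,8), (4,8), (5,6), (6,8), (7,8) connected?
Yes (BFS from 1 visits [1, 5, 6, 8, 3, 4, 7, 2] — all 8 vertices reached)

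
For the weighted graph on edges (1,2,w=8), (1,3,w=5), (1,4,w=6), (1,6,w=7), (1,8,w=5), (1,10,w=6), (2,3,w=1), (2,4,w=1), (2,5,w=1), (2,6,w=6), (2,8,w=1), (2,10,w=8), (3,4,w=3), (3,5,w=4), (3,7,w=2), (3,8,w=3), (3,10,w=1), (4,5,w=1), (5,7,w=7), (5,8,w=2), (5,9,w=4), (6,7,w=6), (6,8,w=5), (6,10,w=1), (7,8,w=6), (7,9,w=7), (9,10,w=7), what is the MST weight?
17 (MST edges: (1,3,w=5), (2,3,w=1), (2,4,w=1), (2,5,w=1), (2,8,w=1), (3,7,w=2), (3,10,w=1), (5,9,w=4), (6,10,w=1); sum of weights 5 + 1 + 1 + 1 + 1 + 2 + 1 + 4 + 1 = 17)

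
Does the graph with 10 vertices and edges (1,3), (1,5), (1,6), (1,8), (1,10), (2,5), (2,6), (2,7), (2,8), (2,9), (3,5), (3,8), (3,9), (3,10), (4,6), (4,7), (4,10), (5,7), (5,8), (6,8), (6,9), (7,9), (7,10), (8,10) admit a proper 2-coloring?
No (odd cycle of length 3: 3 -> 1 -> 5 -> 3)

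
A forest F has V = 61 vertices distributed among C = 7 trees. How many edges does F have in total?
54 (Each of the 7 component trees on V_i vertices has V_i - 1 edges; summing gives V - C = 61 - 7 = 54)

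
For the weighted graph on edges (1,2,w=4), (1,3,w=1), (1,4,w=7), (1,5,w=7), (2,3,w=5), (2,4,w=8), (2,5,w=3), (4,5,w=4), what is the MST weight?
12 (MST edges: (1,2,w=4), (1,3,w=1), (2,5,w=3), (4,5,w=4); sum of weights 4 + 1 + 3 + 4 = 12)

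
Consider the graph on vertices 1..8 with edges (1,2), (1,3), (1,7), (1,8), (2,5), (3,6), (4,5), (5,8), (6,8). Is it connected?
Yes (BFS from 1 visits [1, 2, 3, 7, 8, 5, 6, 4] — all 8 vertices reached)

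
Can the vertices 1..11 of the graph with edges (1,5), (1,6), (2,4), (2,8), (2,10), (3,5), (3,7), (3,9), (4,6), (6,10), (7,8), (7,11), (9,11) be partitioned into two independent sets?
Yes. Partition: {1, 3, 4, 8, 10, 11}, {2, 5, 6, 7, 9}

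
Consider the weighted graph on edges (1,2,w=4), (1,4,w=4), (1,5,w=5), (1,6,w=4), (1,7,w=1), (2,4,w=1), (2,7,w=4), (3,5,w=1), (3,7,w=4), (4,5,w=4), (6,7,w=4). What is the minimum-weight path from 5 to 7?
5 (path: 5 -> 3 -> 7; weights 1 + 4 = 5)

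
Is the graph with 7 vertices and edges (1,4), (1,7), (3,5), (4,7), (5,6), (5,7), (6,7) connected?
No, it has 2 components: {1, 3, 4, 5, 6, 7}, {2}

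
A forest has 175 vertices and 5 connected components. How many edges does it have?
170 (Each of the 5 component trees on V_i vertices has V_i - 1 edges; summing gives V - C = 175 - 5 = 170)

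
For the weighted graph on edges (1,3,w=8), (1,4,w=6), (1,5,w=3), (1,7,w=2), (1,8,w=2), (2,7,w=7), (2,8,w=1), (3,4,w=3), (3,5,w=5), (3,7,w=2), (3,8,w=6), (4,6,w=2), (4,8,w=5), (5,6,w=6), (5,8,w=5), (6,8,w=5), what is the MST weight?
15 (MST edges: (1,5,w=3), (1,7,w=2), (1,8,w=2), (2,8,w=1), (3,4,w=3), (3,7,w=2), (4,6,w=2); sum of weights 3 + 2 + 2 + 1 + 3 + 2 + 2 = 15)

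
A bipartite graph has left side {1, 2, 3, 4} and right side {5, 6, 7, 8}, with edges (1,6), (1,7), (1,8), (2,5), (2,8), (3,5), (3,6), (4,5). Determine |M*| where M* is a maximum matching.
4 (matching: (1,7), (2,8), (3,6), (4,5); upper bound min(|L|,|R|) = min(4,4) = 4)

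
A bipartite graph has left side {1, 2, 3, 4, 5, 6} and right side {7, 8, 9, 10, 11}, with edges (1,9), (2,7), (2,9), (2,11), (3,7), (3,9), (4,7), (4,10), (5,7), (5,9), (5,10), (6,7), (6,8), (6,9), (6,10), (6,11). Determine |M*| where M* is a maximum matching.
5 (matching: (1,9), (2,11), (3,7), (4,10), (6,8); upper bound min(|L|,|R|) = min(6,5) = 5)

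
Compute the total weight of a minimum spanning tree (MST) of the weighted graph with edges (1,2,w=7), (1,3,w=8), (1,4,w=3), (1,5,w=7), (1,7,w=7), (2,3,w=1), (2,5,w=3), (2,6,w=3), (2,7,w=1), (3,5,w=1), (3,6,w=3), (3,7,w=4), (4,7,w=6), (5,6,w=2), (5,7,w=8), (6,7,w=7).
14 (MST edges: (1,4,w=3), (2,3,w=1), (2,7,w=1), (3,5,w=1), (4,7,w=6), (5,6,w=2); sum of weights 3 + 1 + 1 + 1 + 6 + 2 = 14)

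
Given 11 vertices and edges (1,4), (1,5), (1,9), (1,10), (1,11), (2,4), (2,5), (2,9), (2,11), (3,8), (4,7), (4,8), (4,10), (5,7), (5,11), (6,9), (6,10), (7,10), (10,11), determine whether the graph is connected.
Yes (BFS from 1 visits [1, 4, 5, 9, 10, 11, 2, 7, 8, 6, 3] — all 11 vertices reached)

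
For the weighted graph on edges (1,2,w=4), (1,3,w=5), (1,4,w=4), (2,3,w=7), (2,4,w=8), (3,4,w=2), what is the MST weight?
10 (MST edges: (1,2,w=4), (1,4,w=4), (3,4,w=2); sum of weights 4 + 4 + 2 = 10)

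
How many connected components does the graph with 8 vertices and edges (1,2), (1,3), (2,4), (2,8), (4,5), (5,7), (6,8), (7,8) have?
1 (components: {1, 2, 3, 4, 5, 6, 7, 8})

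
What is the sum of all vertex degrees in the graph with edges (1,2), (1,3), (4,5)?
6 (handshake: sum of degrees = 2|E| = 2 x 3 = 6)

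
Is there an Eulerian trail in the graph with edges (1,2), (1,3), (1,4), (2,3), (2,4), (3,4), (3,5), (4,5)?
Yes (the graph is connected and exactly 2 vertices have odd degree: {1, 2}; any Eulerian path must start and end at those)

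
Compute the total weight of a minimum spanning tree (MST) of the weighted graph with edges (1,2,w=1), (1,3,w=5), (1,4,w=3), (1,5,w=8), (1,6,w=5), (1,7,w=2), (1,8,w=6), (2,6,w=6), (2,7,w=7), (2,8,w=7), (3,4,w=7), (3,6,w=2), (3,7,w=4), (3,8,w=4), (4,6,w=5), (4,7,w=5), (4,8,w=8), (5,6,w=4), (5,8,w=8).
20 (MST edges: (1,2,w=1), (1,4,w=3), (1,7,w=2), (3,6,w=2), (3,7,w=4), (3,8,w=4), (5,6,w=4); sum of weights 1 + 3 + 2 + 2 + 4 + 4 + 4 = 20)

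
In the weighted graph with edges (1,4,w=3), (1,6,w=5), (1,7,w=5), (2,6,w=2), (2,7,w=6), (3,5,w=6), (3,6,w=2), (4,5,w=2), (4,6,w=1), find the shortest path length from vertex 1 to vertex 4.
3 (path: 1 -> 4; weights 3 = 3)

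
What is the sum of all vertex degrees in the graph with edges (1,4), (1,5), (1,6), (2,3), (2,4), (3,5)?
12 (handshake: sum of degrees = 2|E| = 2 x 6 = 12)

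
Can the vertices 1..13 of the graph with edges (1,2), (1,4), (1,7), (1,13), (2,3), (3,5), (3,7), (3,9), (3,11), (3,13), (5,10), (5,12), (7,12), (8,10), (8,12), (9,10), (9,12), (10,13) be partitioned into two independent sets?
Yes. Partition: {1, 3, 6, 10, 12}, {2, 4, 5, 7, 8, 9, 11, 13}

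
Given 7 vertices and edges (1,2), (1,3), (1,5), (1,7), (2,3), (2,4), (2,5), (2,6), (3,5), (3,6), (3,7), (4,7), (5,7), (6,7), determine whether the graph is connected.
Yes (BFS from 1 visits [1, 2, 3, 5, 7, 4, 6] — all 7 vertices reached)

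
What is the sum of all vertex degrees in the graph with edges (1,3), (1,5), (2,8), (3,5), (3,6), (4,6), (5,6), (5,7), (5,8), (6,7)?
20 (handshake: sum of degrees = 2|E| = 2 x 10 = 20)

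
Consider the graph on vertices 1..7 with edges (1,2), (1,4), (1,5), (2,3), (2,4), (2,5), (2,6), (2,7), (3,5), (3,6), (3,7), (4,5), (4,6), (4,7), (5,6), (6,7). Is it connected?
Yes (BFS from 1 visits [1, 2, 4, 5, 3, 6, 7] — all 7 vertices reached)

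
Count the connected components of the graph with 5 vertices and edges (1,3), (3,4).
3 (components: {1, 3, 4}, {2}, {5})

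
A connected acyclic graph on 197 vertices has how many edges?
196 (A tree on V vertices has V - 1 edges, so 197 - 1 = 196)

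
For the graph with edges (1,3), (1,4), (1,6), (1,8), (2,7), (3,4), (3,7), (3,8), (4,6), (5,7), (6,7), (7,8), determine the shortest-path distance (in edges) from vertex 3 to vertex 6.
2 (path: 3 -> 7 -> 6, 2 edges)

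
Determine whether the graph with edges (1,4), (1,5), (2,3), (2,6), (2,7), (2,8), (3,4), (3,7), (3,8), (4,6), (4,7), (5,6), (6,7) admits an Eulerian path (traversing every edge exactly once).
Yes — and in fact it has an Eulerian circuit (the graph is connected and all 8 vertices have even degree)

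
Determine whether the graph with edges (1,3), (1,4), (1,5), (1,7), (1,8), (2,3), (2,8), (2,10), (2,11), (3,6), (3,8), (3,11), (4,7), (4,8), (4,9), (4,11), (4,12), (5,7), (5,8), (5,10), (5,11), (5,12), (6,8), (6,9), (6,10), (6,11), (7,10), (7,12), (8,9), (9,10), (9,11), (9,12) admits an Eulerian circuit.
No (6 vertices have odd degree: {1, 3, 6, 7, 8, 10}; Eulerian circuit requires 0)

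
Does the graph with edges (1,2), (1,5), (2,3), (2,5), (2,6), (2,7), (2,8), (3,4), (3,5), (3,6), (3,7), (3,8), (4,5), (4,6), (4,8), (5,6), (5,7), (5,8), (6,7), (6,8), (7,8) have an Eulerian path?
Yes (the graph is connected and exactly 2 vertices have odd degree: {5, 7}; any Eulerian path must start and end at those)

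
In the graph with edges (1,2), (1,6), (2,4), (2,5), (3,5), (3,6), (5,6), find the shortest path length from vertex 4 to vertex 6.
3 (path: 4 -> 2 -> 5 -> 6, 3 edges)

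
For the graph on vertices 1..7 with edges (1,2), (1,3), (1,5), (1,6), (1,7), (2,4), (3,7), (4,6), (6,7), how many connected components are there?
1 (components: {1, 2, 3, 4, 5, 6, 7})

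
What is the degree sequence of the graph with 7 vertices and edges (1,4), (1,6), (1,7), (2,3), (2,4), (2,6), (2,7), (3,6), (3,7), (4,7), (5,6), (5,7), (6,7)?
[6, 5, 4, 3, 3, 3, 2] (degrees: deg(1)=3, deg(2)=4, deg(3)=3, deg(4)=3, deg(5)=2, deg(6)=5, deg(7)=6)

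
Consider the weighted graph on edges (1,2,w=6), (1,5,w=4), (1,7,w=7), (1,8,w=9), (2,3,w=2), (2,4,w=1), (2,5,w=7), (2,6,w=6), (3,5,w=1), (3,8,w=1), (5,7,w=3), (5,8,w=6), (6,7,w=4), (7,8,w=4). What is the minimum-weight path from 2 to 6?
6 (path: 2 -> 6; weights 6 = 6)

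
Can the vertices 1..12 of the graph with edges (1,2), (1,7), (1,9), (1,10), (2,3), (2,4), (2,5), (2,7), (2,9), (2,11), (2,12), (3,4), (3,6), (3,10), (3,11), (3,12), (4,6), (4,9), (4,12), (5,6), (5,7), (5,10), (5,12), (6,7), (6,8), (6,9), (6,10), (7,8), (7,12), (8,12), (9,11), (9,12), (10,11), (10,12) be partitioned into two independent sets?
No (odd cycle of length 3: 2 -> 1 -> 9 -> 2)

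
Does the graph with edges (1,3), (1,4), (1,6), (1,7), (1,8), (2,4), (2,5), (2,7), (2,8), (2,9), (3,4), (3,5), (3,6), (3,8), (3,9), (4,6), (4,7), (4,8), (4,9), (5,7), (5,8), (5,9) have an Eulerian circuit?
No (6 vertices have odd degree: {1, 2, 4, 5, 6, 8}; Eulerian circuit requires 0)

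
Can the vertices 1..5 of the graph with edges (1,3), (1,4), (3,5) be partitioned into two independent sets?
Yes. Partition: {1, 2, 5}, {3, 4}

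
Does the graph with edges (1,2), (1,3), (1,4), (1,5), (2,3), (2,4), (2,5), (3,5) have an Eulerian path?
Yes (the graph is connected and exactly 2 vertices have odd degree: {3, 5}; any Eulerian path must start and end at those)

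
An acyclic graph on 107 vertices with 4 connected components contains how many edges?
103 (Each of the 4 component trees on V_i vertices has V_i - 1 edges; summing gives V - C = 107 - 4 = 103)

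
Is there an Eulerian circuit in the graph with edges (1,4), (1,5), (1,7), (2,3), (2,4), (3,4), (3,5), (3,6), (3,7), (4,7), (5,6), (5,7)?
No (2 vertices have odd degree: {1, 3}; Eulerian circuit requires 0)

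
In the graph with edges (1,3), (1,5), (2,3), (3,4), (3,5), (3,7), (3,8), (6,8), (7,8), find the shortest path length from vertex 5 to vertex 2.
2 (path: 5 -> 3 -> 2, 2 edges)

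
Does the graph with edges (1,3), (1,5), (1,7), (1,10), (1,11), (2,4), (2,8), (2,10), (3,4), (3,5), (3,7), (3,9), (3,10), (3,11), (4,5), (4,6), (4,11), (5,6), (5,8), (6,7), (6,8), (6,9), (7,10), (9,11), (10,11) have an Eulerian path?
No (10 vertices have odd degree: {1, 2, 3, 4, 5, 6, 8, 9, 10, 11}; Eulerian path requires 0 or 2)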